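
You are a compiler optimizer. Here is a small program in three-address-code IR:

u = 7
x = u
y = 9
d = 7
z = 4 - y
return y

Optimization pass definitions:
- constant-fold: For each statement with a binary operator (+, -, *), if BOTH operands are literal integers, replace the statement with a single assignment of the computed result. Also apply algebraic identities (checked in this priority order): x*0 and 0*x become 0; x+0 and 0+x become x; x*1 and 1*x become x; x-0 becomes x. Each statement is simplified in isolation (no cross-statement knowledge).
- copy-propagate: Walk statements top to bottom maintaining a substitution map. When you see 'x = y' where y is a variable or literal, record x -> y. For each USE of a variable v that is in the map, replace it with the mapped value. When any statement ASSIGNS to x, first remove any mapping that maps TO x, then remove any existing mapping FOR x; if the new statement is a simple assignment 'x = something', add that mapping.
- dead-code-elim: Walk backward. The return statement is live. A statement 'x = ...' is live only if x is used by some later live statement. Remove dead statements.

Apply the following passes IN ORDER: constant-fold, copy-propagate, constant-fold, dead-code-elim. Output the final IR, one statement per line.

Initial IR:
  u = 7
  x = u
  y = 9
  d = 7
  z = 4 - y
  return y
After constant-fold (6 stmts):
  u = 7
  x = u
  y = 9
  d = 7
  z = 4 - y
  return y
After copy-propagate (6 stmts):
  u = 7
  x = 7
  y = 9
  d = 7
  z = 4 - 9
  return 9
After constant-fold (6 stmts):
  u = 7
  x = 7
  y = 9
  d = 7
  z = -5
  return 9
After dead-code-elim (1 stmts):
  return 9

Answer: return 9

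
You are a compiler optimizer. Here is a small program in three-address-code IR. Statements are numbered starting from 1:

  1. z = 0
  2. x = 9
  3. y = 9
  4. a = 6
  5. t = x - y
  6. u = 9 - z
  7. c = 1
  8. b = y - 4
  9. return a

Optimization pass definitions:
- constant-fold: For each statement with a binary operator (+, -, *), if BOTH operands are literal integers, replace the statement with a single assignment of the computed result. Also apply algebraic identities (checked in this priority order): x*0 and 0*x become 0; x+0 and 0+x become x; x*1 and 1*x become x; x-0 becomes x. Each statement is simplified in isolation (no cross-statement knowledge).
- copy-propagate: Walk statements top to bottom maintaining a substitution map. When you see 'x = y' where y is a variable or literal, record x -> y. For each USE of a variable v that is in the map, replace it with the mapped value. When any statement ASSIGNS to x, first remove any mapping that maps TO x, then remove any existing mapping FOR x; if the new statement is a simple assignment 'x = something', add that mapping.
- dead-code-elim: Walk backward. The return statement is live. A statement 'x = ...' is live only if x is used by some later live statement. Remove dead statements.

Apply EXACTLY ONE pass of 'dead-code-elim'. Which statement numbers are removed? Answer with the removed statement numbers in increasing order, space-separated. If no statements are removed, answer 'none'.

Backward liveness scan:
Stmt 1 'z = 0': DEAD (z not in live set [])
Stmt 2 'x = 9': DEAD (x not in live set [])
Stmt 3 'y = 9': DEAD (y not in live set [])
Stmt 4 'a = 6': KEEP (a is live); live-in = []
Stmt 5 't = x - y': DEAD (t not in live set ['a'])
Stmt 6 'u = 9 - z': DEAD (u not in live set ['a'])
Stmt 7 'c = 1': DEAD (c not in live set ['a'])
Stmt 8 'b = y - 4': DEAD (b not in live set ['a'])
Stmt 9 'return a': KEEP (return); live-in = ['a']
Removed statement numbers: [1, 2, 3, 5, 6, 7, 8]
Surviving IR:
  a = 6
  return a

Answer: 1 2 3 5 6 7 8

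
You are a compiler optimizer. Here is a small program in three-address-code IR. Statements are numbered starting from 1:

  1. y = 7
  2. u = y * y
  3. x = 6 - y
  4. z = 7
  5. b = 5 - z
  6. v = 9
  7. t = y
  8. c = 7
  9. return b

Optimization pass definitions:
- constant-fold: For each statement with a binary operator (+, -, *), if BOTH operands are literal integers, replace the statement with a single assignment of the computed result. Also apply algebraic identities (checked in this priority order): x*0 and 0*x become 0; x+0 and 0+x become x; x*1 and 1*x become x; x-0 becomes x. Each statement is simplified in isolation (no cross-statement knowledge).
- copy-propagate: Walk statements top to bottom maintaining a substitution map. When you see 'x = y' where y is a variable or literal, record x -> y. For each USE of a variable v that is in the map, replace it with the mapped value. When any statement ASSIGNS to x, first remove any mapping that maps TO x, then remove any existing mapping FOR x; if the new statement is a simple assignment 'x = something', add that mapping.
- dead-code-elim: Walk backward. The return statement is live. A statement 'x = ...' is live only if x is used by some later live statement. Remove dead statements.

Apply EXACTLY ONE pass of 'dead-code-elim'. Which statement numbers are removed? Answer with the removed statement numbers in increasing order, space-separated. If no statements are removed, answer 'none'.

Backward liveness scan:
Stmt 1 'y = 7': DEAD (y not in live set [])
Stmt 2 'u = y * y': DEAD (u not in live set [])
Stmt 3 'x = 6 - y': DEAD (x not in live set [])
Stmt 4 'z = 7': KEEP (z is live); live-in = []
Stmt 5 'b = 5 - z': KEEP (b is live); live-in = ['z']
Stmt 6 'v = 9': DEAD (v not in live set ['b'])
Stmt 7 't = y': DEAD (t not in live set ['b'])
Stmt 8 'c = 7': DEAD (c not in live set ['b'])
Stmt 9 'return b': KEEP (return); live-in = ['b']
Removed statement numbers: [1, 2, 3, 6, 7, 8]
Surviving IR:
  z = 7
  b = 5 - z
  return b

Answer: 1 2 3 6 7 8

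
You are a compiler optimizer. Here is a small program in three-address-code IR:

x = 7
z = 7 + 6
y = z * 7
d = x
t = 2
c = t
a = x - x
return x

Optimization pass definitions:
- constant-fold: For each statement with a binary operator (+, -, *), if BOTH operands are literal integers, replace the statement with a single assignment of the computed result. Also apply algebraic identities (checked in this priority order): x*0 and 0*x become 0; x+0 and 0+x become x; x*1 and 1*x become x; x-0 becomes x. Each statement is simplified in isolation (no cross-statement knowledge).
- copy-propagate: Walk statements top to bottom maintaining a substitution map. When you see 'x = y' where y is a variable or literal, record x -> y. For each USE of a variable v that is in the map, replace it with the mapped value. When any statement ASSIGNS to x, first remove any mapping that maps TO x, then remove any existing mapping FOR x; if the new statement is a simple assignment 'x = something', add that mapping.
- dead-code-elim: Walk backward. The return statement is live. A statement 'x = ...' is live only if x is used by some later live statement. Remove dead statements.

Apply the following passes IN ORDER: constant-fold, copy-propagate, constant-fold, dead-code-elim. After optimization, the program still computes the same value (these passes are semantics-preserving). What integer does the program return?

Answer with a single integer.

Initial IR:
  x = 7
  z = 7 + 6
  y = z * 7
  d = x
  t = 2
  c = t
  a = x - x
  return x
After constant-fold (8 stmts):
  x = 7
  z = 13
  y = z * 7
  d = x
  t = 2
  c = t
  a = x - x
  return x
After copy-propagate (8 stmts):
  x = 7
  z = 13
  y = 13 * 7
  d = 7
  t = 2
  c = 2
  a = 7 - 7
  return 7
After constant-fold (8 stmts):
  x = 7
  z = 13
  y = 91
  d = 7
  t = 2
  c = 2
  a = 0
  return 7
After dead-code-elim (1 stmts):
  return 7
Evaluate:
  x = 7  =>  x = 7
  z = 7 + 6  =>  z = 13
  y = z * 7  =>  y = 91
  d = x  =>  d = 7
  t = 2  =>  t = 2
  c = t  =>  c = 2
  a = x - x  =>  a = 0
  return x = 7

Answer: 7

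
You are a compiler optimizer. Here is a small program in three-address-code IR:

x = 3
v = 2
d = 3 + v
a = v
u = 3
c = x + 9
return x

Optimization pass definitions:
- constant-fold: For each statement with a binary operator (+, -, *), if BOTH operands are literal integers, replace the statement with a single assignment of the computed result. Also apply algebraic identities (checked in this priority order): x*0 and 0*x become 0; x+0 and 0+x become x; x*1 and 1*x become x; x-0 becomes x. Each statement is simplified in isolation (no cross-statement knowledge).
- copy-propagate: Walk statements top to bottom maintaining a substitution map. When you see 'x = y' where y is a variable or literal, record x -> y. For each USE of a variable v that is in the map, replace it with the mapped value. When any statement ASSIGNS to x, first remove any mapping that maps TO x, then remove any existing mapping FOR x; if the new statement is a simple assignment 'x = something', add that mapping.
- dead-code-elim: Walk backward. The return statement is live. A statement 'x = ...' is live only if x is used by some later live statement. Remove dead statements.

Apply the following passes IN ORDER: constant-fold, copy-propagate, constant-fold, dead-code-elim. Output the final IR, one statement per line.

Initial IR:
  x = 3
  v = 2
  d = 3 + v
  a = v
  u = 3
  c = x + 9
  return x
After constant-fold (7 stmts):
  x = 3
  v = 2
  d = 3 + v
  a = v
  u = 3
  c = x + 9
  return x
After copy-propagate (7 stmts):
  x = 3
  v = 2
  d = 3 + 2
  a = 2
  u = 3
  c = 3 + 9
  return 3
After constant-fold (7 stmts):
  x = 3
  v = 2
  d = 5
  a = 2
  u = 3
  c = 12
  return 3
After dead-code-elim (1 stmts):
  return 3

Answer: return 3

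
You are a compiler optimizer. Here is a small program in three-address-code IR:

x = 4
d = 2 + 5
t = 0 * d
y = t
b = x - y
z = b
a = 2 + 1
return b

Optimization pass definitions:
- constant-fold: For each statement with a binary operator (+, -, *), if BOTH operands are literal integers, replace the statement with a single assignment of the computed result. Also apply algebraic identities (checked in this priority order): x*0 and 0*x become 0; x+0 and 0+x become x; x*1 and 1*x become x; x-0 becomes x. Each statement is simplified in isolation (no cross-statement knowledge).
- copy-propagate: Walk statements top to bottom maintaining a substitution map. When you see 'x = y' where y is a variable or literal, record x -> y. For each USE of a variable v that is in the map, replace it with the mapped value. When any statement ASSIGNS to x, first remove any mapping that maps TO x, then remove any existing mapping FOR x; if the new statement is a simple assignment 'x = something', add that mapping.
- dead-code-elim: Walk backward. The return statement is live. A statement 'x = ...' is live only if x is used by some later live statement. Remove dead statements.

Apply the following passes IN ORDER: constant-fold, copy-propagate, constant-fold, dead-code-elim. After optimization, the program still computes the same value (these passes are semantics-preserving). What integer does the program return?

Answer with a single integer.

Answer: 4

Derivation:
Initial IR:
  x = 4
  d = 2 + 5
  t = 0 * d
  y = t
  b = x - y
  z = b
  a = 2 + 1
  return b
After constant-fold (8 stmts):
  x = 4
  d = 7
  t = 0
  y = t
  b = x - y
  z = b
  a = 3
  return b
After copy-propagate (8 stmts):
  x = 4
  d = 7
  t = 0
  y = 0
  b = 4 - 0
  z = b
  a = 3
  return b
After constant-fold (8 stmts):
  x = 4
  d = 7
  t = 0
  y = 0
  b = 4
  z = b
  a = 3
  return b
After dead-code-elim (2 stmts):
  b = 4
  return b
Evaluate:
  x = 4  =>  x = 4
  d = 2 + 5  =>  d = 7
  t = 0 * d  =>  t = 0
  y = t  =>  y = 0
  b = x - y  =>  b = 4
  z = b  =>  z = 4
  a = 2 + 1  =>  a = 3
  return b = 4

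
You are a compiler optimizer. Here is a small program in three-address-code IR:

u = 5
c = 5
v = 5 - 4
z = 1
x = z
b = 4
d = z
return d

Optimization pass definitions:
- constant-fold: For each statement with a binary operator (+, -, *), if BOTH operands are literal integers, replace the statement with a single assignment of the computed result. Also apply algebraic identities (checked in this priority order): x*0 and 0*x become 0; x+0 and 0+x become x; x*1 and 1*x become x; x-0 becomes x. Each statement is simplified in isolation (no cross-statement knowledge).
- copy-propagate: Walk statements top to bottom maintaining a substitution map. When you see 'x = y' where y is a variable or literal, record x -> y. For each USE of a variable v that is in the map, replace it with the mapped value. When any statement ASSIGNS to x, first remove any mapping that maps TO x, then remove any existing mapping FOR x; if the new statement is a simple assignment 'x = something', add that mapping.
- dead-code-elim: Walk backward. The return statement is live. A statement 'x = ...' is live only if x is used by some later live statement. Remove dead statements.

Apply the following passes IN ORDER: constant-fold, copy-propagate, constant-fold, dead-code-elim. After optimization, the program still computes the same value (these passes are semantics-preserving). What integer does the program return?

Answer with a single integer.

Answer: 1

Derivation:
Initial IR:
  u = 5
  c = 5
  v = 5 - 4
  z = 1
  x = z
  b = 4
  d = z
  return d
After constant-fold (8 stmts):
  u = 5
  c = 5
  v = 1
  z = 1
  x = z
  b = 4
  d = z
  return d
After copy-propagate (8 stmts):
  u = 5
  c = 5
  v = 1
  z = 1
  x = 1
  b = 4
  d = 1
  return 1
After constant-fold (8 stmts):
  u = 5
  c = 5
  v = 1
  z = 1
  x = 1
  b = 4
  d = 1
  return 1
After dead-code-elim (1 stmts):
  return 1
Evaluate:
  u = 5  =>  u = 5
  c = 5  =>  c = 5
  v = 5 - 4  =>  v = 1
  z = 1  =>  z = 1
  x = z  =>  x = 1
  b = 4  =>  b = 4
  d = z  =>  d = 1
  return d = 1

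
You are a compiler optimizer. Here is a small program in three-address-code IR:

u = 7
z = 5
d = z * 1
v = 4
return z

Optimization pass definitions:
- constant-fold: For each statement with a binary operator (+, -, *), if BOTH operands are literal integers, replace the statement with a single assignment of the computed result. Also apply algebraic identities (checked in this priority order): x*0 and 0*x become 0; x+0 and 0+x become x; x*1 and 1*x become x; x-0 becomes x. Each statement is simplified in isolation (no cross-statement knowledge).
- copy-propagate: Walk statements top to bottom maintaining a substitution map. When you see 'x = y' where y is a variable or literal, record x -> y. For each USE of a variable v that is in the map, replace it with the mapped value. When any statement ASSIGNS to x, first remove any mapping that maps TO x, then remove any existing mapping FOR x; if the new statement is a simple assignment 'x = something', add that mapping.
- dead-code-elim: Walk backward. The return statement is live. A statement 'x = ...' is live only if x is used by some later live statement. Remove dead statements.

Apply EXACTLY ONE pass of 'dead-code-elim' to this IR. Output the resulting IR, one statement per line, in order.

Applying dead-code-elim statement-by-statement:
  [5] return z  -> KEEP (return); live=['z']
  [4] v = 4  -> DEAD (v not live)
  [3] d = z * 1  -> DEAD (d not live)
  [2] z = 5  -> KEEP; live=[]
  [1] u = 7  -> DEAD (u not live)
Result (2 stmts):
  z = 5
  return z

Answer: z = 5
return z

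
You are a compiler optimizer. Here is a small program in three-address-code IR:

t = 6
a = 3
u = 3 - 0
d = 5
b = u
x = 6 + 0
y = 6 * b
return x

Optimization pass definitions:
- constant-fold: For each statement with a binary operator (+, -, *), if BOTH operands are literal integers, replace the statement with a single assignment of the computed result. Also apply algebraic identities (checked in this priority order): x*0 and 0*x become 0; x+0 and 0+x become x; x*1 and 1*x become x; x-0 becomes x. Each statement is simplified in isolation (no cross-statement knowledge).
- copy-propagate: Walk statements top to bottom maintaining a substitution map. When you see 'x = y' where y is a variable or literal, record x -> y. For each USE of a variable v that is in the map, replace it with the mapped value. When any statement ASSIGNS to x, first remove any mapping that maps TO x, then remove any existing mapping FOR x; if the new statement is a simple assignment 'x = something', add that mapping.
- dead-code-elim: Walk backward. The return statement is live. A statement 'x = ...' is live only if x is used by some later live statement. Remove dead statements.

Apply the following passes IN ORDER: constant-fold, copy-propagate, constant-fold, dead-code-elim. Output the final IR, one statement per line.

Initial IR:
  t = 6
  a = 3
  u = 3 - 0
  d = 5
  b = u
  x = 6 + 0
  y = 6 * b
  return x
After constant-fold (8 stmts):
  t = 6
  a = 3
  u = 3
  d = 5
  b = u
  x = 6
  y = 6 * b
  return x
After copy-propagate (8 stmts):
  t = 6
  a = 3
  u = 3
  d = 5
  b = 3
  x = 6
  y = 6 * 3
  return 6
After constant-fold (8 stmts):
  t = 6
  a = 3
  u = 3
  d = 5
  b = 3
  x = 6
  y = 18
  return 6
After dead-code-elim (1 stmts):
  return 6

Answer: return 6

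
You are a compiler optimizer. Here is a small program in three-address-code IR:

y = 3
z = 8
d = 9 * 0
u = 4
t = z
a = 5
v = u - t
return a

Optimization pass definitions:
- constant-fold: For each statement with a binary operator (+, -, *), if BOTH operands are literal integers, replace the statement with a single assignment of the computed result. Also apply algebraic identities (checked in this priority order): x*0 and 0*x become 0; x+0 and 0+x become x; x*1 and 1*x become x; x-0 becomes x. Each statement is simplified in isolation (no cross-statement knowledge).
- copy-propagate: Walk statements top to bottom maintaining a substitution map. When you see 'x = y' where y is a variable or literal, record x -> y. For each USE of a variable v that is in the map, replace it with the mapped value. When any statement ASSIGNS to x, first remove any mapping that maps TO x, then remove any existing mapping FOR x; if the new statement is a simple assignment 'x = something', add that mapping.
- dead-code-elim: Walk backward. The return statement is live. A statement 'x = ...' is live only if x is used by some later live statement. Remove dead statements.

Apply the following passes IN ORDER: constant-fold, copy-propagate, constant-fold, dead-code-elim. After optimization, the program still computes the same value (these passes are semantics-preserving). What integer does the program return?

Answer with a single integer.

Answer: 5

Derivation:
Initial IR:
  y = 3
  z = 8
  d = 9 * 0
  u = 4
  t = z
  a = 5
  v = u - t
  return a
After constant-fold (8 stmts):
  y = 3
  z = 8
  d = 0
  u = 4
  t = z
  a = 5
  v = u - t
  return a
After copy-propagate (8 stmts):
  y = 3
  z = 8
  d = 0
  u = 4
  t = 8
  a = 5
  v = 4 - 8
  return 5
After constant-fold (8 stmts):
  y = 3
  z = 8
  d = 0
  u = 4
  t = 8
  a = 5
  v = -4
  return 5
After dead-code-elim (1 stmts):
  return 5
Evaluate:
  y = 3  =>  y = 3
  z = 8  =>  z = 8
  d = 9 * 0  =>  d = 0
  u = 4  =>  u = 4
  t = z  =>  t = 8
  a = 5  =>  a = 5
  v = u - t  =>  v = -4
  return a = 5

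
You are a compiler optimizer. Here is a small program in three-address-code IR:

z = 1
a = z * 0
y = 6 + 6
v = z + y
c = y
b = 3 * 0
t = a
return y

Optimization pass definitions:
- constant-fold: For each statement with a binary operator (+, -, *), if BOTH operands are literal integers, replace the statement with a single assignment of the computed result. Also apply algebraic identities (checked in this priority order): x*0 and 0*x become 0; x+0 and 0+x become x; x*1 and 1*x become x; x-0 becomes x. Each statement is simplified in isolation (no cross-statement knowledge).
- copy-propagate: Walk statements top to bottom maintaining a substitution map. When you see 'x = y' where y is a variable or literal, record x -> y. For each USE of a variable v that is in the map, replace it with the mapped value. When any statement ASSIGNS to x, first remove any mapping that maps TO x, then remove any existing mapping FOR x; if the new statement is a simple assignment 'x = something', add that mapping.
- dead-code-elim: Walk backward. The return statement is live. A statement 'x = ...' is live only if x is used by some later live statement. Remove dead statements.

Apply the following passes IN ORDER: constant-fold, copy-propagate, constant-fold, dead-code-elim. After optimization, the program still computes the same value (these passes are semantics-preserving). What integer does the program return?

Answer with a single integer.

Initial IR:
  z = 1
  a = z * 0
  y = 6 + 6
  v = z + y
  c = y
  b = 3 * 0
  t = a
  return y
After constant-fold (8 stmts):
  z = 1
  a = 0
  y = 12
  v = z + y
  c = y
  b = 0
  t = a
  return y
After copy-propagate (8 stmts):
  z = 1
  a = 0
  y = 12
  v = 1 + 12
  c = 12
  b = 0
  t = 0
  return 12
After constant-fold (8 stmts):
  z = 1
  a = 0
  y = 12
  v = 13
  c = 12
  b = 0
  t = 0
  return 12
After dead-code-elim (1 stmts):
  return 12
Evaluate:
  z = 1  =>  z = 1
  a = z * 0  =>  a = 0
  y = 6 + 6  =>  y = 12
  v = z + y  =>  v = 13
  c = y  =>  c = 12
  b = 3 * 0  =>  b = 0
  t = a  =>  t = 0
  return y = 12

Answer: 12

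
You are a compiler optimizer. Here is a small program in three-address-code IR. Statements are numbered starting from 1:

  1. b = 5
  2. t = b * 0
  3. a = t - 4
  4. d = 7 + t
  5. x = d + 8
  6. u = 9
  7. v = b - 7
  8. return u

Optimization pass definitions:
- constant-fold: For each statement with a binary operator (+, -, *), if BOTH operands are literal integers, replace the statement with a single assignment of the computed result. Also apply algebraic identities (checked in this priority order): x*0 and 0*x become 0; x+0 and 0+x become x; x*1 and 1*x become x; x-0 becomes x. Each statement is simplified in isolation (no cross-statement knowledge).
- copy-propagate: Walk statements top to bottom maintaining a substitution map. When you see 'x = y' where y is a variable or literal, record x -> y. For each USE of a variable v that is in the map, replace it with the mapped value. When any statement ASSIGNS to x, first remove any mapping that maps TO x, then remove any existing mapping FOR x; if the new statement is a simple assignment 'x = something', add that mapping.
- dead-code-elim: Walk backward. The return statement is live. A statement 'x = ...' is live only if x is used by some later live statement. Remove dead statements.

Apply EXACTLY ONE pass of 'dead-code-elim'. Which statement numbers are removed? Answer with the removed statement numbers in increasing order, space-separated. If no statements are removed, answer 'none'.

Answer: 1 2 3 4 5 7

Derivation:
Backward liveness scan:
Stmt 1 'b = 5': DEAD (b not in live set [])
Stmt 2 't = b * 0': DEAD (t not in live set [])
Stmt 3 'a = t - 4': DEAD (a not in live set [])
Stmt 4 'd = 7 + t': DEAD (d not in live set [])
Stmt 5 'x = d + 8': DEAD (x not in live set [])
Stmt 6 'u = 9': KEEP (u is live); live-in = []
Stmt 7 'v = b - 7': DEAD (v not in live set ['u'])
Stmt 8 'return u': KEEP (return); live-in = ['u']
Removed statement numbers: [1, 2, 3, 4, 5, 7]
Surviving IR:
  u = 9
  return u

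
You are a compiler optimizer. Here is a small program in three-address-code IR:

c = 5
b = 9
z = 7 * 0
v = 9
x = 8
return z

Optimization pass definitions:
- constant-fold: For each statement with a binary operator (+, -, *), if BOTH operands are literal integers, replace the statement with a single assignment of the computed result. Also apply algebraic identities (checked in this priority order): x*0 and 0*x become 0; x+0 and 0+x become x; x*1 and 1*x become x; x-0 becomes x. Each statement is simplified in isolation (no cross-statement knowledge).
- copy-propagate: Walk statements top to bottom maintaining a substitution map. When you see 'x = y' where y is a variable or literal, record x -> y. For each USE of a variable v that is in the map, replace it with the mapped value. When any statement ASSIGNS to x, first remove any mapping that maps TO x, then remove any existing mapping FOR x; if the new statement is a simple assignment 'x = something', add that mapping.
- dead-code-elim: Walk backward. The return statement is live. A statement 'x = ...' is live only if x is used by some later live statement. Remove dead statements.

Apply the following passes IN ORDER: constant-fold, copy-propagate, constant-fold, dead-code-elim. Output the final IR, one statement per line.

Initial IR:
  c = 5
  b = 9
  z = 7 * 0
  v = 9
  x = 8
  return z
After constant-fold (6 stmts):
  c = 5
  b = 9
  z = 0
  v = 9
  x = 8
  return z
After copy-propagate (6 stmts):
  c = 5
  b = 9
  z = 0
  v = 9
  x = 8
  return 0
After constant-fold (6 stmts):
  c = 5
  b = 9
  z = 0
  v = 9
  x = 8
  return 0
After dead-code-elim (1 stmts):
  return 0

Answer: return 0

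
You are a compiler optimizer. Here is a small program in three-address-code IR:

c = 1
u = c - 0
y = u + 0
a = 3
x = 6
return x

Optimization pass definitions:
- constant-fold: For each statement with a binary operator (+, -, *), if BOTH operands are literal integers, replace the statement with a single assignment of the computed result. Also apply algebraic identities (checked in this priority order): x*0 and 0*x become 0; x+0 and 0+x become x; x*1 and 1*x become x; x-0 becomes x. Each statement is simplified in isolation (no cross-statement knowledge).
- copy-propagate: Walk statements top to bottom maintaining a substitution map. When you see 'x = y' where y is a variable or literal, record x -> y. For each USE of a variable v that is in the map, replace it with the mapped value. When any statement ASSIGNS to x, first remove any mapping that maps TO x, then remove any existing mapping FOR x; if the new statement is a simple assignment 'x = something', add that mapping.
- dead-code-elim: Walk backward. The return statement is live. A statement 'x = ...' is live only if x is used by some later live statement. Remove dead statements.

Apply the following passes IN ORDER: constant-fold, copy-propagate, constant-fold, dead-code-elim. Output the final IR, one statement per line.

Answer: return 6

Derivation:
Initial IR:
  c = 1
  u = c - 0
  y = u + 0
  a = 3
  x = 6
  return x
After constant-fold (6 stmts):
  c = 1
  u = c
  y = u
  a = 3
  x = 6
  return x
After copy-propagate (6 stmts):
  c = 1
  u = 1
  y = 1
  a = 3
  x = 6
  return 6
After constant-fold (6 stmts):
  c = 1
  u = 1
  y = 1
  a = 3
  x = 6
  return 6
After dead-code-elim (1 stmts):
  return 6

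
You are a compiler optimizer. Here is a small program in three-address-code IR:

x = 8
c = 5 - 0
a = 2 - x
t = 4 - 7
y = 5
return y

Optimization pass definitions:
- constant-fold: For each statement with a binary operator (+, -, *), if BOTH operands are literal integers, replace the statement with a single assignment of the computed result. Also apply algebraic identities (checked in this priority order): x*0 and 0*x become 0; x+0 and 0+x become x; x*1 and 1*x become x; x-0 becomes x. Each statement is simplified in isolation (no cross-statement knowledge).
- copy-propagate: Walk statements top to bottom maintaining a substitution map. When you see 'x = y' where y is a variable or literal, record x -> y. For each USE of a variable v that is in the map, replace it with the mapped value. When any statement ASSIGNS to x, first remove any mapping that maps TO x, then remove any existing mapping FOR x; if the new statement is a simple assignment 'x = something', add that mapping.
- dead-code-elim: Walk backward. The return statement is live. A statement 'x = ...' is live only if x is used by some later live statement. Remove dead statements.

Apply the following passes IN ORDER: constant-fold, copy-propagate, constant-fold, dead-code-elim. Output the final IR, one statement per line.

Initial IR:
  x = 8
  c = 5 - 0
  a = 2 - x
  t = 4 - 7
  y = 5
  return y
After constant-fold (6 stmts):
  x = 8
  c = 5
  a = 2 - x
  t = -3
  y = 5
  return y
After copy-propagate (6 stmts):
  x = 8
  c = 5
  a = 2 - 8
  t = -3
  y = 5
  return 5
After constant-fold (6 stmts):
  x = 8
  c = 5
  a = -6
  t = -3
  y = 5
  return 5
After dead-code-elim (1 stmts):
  return 5

Answer: return 5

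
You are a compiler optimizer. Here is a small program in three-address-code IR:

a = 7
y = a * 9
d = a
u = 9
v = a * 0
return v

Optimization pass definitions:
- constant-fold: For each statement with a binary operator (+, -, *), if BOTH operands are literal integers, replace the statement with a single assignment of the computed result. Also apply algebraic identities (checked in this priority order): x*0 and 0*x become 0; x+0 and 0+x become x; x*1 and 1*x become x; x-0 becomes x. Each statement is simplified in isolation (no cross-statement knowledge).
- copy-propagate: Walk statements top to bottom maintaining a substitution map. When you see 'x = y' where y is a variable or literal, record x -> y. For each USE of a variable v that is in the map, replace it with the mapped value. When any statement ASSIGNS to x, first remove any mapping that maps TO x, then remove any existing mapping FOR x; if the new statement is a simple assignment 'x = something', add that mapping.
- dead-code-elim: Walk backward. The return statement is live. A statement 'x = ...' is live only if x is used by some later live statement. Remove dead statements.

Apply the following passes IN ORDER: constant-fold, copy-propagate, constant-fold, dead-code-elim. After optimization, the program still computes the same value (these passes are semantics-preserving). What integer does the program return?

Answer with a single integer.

Initial IR:
  a = 7
  y = a * 9
  d = a
  u = 9
  v = a * 0
  return v
After constant-fold (6 stmts):
  a = 7
  y = a * 9
  d = a
  u = 9
  v = 0
  return v
After copy-propagate (6 stmts):
  a = 7
  y = 7 * 9
  d = 7
  u = 9
  v = 0
  return 0
After constant-fold (6 stmts):
  a = 7
  y = 63
  d = 7
  u = 9
  v = 0
  return 0
After dead-code-elim (1 stmts):
  return 0
Evaluate:
  a = 7  =>  a = 7
  y = a * 9  =>  y = 63
  d = a  =>  d = 7
  u = 9  =>  u = 9
  v = a * 0  =>  v = 0
  return v = 0

Answer: 0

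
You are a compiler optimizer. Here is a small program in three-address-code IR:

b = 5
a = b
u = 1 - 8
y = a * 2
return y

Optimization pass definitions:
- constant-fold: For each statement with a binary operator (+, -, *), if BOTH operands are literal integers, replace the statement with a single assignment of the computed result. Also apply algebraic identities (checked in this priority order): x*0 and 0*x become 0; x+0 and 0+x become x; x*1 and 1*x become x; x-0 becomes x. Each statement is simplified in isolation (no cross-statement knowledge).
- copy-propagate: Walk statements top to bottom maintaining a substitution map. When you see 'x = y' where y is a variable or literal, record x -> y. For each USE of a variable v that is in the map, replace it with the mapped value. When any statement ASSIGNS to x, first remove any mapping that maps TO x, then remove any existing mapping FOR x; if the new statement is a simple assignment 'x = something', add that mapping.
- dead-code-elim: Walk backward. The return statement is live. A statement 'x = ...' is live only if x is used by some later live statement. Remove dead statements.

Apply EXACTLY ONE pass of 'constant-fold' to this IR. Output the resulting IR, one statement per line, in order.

Answer: b = 5
a = b
u = -7
y = a * 2
return y

Derivation:
Applying constant-fold statement-by-statement:
  [1] b = 5  (unchanged)
  [2] a = b  (unchanged)
  [3] u = 1 - 8  -> u = -7
  [4] y = a * 2  (unchanged)
  [5] return y  (unchanged)
Result (5 stmts):
  b = 5
  a = b
  u = -7
  y = a * 2
  return y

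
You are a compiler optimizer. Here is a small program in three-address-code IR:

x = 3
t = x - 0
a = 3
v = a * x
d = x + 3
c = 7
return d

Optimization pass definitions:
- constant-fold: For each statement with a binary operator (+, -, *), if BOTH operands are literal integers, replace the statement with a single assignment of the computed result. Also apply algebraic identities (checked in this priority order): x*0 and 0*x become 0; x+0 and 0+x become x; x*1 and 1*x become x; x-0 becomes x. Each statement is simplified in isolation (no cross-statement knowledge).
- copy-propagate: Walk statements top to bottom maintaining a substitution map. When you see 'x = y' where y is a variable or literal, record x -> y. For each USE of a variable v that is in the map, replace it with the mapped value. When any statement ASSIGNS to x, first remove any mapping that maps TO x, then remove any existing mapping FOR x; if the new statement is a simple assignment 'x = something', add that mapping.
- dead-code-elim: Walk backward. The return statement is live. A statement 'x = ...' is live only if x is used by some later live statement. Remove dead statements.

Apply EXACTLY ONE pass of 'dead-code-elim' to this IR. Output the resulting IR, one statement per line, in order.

Answer: x = 3
d = x + 3
return d

Derivation:
Applying dead-code-elim statement-by-statement:
  [7] return d  -> KEEP (return); live=['d']
  [6] c = 7  -> DEAD (c not live)
  [5] d = x + 3  -> KEEP; live=['x']
  [4] v = a * x  -> DEAD (v not live)
  [3] a = 3  -> DEAD (a not live)
  [2] t = x - 0  -> DEAD (t not live)
  [1] x = 3  -> KEEP; live=[]
Result (3 stmts):
  x = 3
  d = x + 3
  return d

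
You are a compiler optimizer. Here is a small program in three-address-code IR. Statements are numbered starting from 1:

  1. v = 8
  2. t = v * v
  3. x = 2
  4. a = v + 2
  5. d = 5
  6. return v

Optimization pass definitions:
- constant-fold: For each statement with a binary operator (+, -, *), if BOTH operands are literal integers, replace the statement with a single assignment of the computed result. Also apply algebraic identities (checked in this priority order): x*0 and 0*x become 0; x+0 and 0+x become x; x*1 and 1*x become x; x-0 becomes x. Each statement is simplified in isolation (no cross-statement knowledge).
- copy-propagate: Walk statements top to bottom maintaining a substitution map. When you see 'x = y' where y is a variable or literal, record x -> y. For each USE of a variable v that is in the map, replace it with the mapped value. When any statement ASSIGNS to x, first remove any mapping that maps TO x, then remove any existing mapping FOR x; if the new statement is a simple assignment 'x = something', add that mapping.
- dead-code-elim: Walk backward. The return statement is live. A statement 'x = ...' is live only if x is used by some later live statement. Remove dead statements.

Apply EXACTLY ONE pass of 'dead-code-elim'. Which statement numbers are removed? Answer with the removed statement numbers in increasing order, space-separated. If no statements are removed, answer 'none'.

Backward liveness scan:
Stmt 1 'v = 8': KEEP (v is live); live-in = []
Stmt 2 't = v * v': DEAD (t not in live set ['v'])
Stmt 3 'x = 2': DEAD (x not in live set ['v'])
Stmt 4 'a = v + 2': DEAD (a not in live set ['v'])
Stmt 5 'd = 5': DEAD (d not in live set ['v'])
Stmt 6 'return v': KEEP (return); live-in = ['v']
Removed statement numbers: [2, 3, 4, 5]
Surviving IR:
  v = 8
  return v

Answer: 2 3 4 5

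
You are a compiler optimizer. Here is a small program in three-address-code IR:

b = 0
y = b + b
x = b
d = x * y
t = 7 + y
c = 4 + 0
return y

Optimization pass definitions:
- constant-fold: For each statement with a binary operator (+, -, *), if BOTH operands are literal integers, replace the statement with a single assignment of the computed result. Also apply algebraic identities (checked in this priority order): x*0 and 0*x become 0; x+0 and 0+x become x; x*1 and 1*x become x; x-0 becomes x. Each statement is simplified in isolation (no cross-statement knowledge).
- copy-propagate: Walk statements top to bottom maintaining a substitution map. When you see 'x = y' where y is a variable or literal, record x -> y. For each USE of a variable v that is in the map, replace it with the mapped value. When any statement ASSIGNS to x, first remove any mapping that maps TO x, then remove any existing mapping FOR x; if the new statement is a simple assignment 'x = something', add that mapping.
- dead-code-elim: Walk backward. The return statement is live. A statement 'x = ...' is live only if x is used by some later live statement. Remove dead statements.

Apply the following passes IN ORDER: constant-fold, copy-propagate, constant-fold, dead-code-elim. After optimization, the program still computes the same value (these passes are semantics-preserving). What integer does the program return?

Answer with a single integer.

Initial IR:
  b = 0
  y = b + b
  x = b
  d = x * y
  t = 7 + y
  c = 4 + 0
  return y
After constant-fold (7 stmts):
  b = 0
  y = b + b
  x = b
  d = x * y
  t = 7 + y
  c = 4
  return y
After copy-propagate (7 stmts):
  b = 0
  y = 0 + 0
  x = 0
  d = 0 * y
  t = 7 + y
  c = 4
  return y
After constant-fold (7 stmts):
  b = 0
  y = 0
  x = 0
  d = 0
  t = 7 + y
  c = 4
  return y
After dead-code-elim (2 stmts):
  y = 0
  return y
Evaluate:
  b = 0  =>  b = 0
  y = b + b  =>  y = 0
  x = b  =>  x = 0
  d = x * y  =>  d = 0
  t = 7 + y  =>  t = 7
  c = 4 + 0  =>  c = 4
  return y = 0

Answer: 0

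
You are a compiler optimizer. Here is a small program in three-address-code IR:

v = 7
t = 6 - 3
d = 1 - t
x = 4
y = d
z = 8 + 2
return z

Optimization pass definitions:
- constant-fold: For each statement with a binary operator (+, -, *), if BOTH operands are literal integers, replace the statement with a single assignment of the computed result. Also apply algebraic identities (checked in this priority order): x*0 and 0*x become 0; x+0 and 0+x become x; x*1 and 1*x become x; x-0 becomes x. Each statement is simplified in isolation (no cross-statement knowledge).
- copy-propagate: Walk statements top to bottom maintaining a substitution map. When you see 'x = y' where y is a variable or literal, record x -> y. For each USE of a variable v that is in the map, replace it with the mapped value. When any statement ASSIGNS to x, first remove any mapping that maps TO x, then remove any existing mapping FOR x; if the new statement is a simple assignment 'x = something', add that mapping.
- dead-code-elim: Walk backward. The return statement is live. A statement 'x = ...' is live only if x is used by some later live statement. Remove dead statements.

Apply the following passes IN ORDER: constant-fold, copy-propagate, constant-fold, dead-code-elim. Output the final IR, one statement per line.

Initial IR:
  v = 7
  t = 6 - 3
  d = 1 - t
  x = 4
  y = d
  z = 8 + 2
  return z
After constant-fold (7 stmts):
  v = 7
  t = 3
  d = 1 - t
  x = 4
  y = d
  z = 10
  return z
After copy-propagate (7 stmts):
  v = 7
  t = 3
  d = 1 - 3
  x = 4
  y = d
  z = 10
  return 10
After constant-fold (7 stmts):
  v = 7
  t = 3
  d = -2
  x = 4
  y = d
  z = 10
  return 10
After dead-code-elim (1 stmts):
  return 10

Answer: return 10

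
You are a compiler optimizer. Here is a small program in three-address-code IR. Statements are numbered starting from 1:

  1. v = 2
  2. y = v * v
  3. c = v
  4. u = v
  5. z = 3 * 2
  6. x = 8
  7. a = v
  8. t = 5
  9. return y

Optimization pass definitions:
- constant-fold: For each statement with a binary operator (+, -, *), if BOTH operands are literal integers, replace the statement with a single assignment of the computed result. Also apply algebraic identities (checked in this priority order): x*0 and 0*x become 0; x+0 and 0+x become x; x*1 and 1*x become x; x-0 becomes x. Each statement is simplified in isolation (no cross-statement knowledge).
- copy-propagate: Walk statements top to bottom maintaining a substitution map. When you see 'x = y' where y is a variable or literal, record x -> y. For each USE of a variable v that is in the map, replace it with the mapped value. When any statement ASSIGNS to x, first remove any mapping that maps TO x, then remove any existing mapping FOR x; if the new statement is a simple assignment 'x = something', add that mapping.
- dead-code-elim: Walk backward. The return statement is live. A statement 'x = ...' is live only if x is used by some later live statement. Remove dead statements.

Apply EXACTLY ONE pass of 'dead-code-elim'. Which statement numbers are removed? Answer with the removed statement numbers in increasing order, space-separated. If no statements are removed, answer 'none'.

Answer: 3 4 5 6 7 8

Derivation:
Backward liveness scan:
Stmt 1 'v = 2': KEEP (v is live); live-in = []
Stmt 2 'y = v * v': KEEP (y is live); live-in = ['v']
Stmt 3 'c = v': DEAD (c not in live set ['y'])
Stmt 4 'u = v': DEAD (u not in live set ['y'])
Stmt 5 'z = 3 * 2': DEAD (z not in live set ['y'])
Stmt 6 'x = 8': DEAD (x not in live set ['y'])
Stmt 7 'a = v': DEAD (a not in live set ['y'])
Stmt 8 't = 5': DEAD (t not in live set ['y'])
Stmt 9 'return y': KEEP (return); live-in = ['y']
Removed statement numbers: [3, 4, 5, 6, 7, 8]
Surviving IR:
  v = 2
  y = v * v
  return y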